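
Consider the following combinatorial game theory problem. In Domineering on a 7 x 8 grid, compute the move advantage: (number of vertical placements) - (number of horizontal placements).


Board is 7 x 8 (rows x cols).
Left (vertical) placements: (rows-1) * cols = 6 * 8 = 48
Right (horizontal) placements: rows * (cols-1) = 7 * 7 = 49
Advantage = Left - Right = 48 - 49 = -1

-1


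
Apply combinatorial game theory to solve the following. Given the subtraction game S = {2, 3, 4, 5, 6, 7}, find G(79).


The subtraction set is S = {2, 3, 4, 5, 6, 7}.
G(k) = mex{ G(k - s) : s in S, s <= k }. We compute iteratively: G(0) = 0.
G(1) = mex({}) = 0
G(2) = mex({0}) = 1
G(3) = mex({0}) = 1
G(4) = mex({0, 1}) = 2
G(5) = mex({0, 1}) = 2
G(6) = mex({0, 1, 2}) = 3
G(7) = mex({0, 1, 2}) = 3
G(8) = mex({0, 1, 2, 3}) = 4
G(9) = mex({1, 2, 3}) = 0
G(10) = mex({1, 2, 3, 4}) = 0
G(11) = mex({0, 2, 3, 4}) = 1
G(12) = mex({0, 2, 3, 4}) = 1
G(13) = mex({0, 1, 3, 4}) = 2
G(14) = mex({0, 1, 3, 4}) = 2
G(15) = mex({0, 1, 2, 4}) = 3
Observe that G(9)..G(15) = 0, 0, 1, 1, 2, 2, 3 repeats G(0)..G(6) = 0, 0, 1, 1, 2, 2, 3.
For k >= max(S) = 7, G(k) is determined by the previous 7 values G(k-7)..G(k-1); a window of 7 consecutive values has recurred shifted by 9, so by induction G(k + 9) = G(k) for all k >= 0: the sequence is periodic from the start with period 9.
One period: G(0..8) = 0, 0, 1, 1, 2, 2, 3, 3, 4.
79 mod 9 = 7, so G(79) = G(7) = 3.

3


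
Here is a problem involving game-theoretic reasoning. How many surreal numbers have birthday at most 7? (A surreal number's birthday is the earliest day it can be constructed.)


Day 0: {|} = 0 is born. Count = 1.
Day n: the number of surreal numbers born by day n is 2^(n+1) - 1.
By day 0: 2^1 - 1 = 1
By day 1: 2^2 - 1 = 3
By day 2: 2^3 - 1 = 7
By day 3: 2^4 - 1 = 15
By day 4: 2^5 - 1 = 31
By day 5: 2^6 - 1 = 63
By day 6: 2^7 - 1 = 127
By day 7: 2^8 - 1 = 255
By day 7: 255 surreal numbers.

255


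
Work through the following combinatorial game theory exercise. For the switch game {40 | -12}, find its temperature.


The game is {40 | -12}, a switch {a | b} with numbers a > b.
Cooling {a | b} by t gives {a - t | b + t}, which stops being hot when a - t = b + t, i.e. at t = (a - b)/2. So the temperature of a switch is (a - b)/2.
Temperature = (Left option - Right option) / 2
= (40 - (-12)) / 2
= 52 / 2
= 26

26


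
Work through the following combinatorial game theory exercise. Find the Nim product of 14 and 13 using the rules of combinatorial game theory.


Nim multiplication is bilinear over XOR: (u XOR v) * w = (u*w) XOR (v*w).
So we split each operand into its bit components and XOR the pairwise Nim products.
14 = 2 + 4 + 8 (as XOR of powers of 2).
13 = 1 + 4 + 8 (as XOR of powers of 2).
Using the standard Nim-product table on single bits:
  2*2 = 3,   2*4 = 8,   2*8 = 12,
  4*4 = 6,   4*8 = 11,  8*8 = 13,
and  1*x = x (identity), k*l = l*k (commutative).
Pairwise Nim products:
  2 * 1 = 2
  2 * 4 = 8
  2 * 8 = 12
  4 * 1 = 4
  4 * 4 = 6
  4 * 8 = 11
  8 * 1 = 8
  8 * 4 = 11
  8 * 8 = 13
XOR them: 2 XOR 8 XOR 12 XOR 4 XOR 6 XOR 11 XOR 8 XOR 11 XOR 13 = 1.
Result: 14 * 13 = 1 (in Nim).

1


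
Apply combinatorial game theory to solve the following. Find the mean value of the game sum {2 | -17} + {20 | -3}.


G1 = {2 | -17}, G2 = {20 | -3}
Each is a switch {a | b} with numbers a > b; its mean value is (a + b)/2, and mean value is additive over game sums: m(G1 + G2) = m(G1) + m(G2).
Mean of G1 = (2 + (-17))/2 = -15/2 = -15/2
Mean of G2 = (20 + (-3))/2 = 17/2 = 17/2
Mean of G1 + G2 = -15/2 + 17/2 = 1

1


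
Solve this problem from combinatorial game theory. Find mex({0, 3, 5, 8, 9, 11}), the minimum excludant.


Set = {0, 3, 5, 8, 9, 11}
0 is in the set.
1 is NOT in the set. This is the mex.
mex = 1

1


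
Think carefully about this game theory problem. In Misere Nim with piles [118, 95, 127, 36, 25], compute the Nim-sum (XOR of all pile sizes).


We need the XOR (exclusive or) of all pile sizes.
After XOR-ing pile 1 (size 118): 0 XOR 118 = 118
After XOR-ing pile 2 (size 95): 118 XOR 95 = 41
After XOR-ing pile 3 (size 127): 41 XOR 127 = 86
After XOR-ing pile 4 (size 36): 86 XOR 36 = 114
After XOR-ing pile 5 (size 25): 114 XOR 25 = 107
The Nim-value of this position is 107.

107


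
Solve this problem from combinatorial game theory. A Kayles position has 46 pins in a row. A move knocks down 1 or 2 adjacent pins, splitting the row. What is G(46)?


Kayles: a move removes 1 or 2 adjacent pins from a contiguous row.
Removing pins from a row of k leaves two independent rows (a, b) with a + b = k - 1 (one pin) or a + b = k - 2 (two pins); an end removal gives a = 0.
By Sprague-Grundy, G(k) = mex{ G(a) XOR G(b) } over all these splits. G(0) = 0.
G(1): splits (0,0):0^0=0 -> mex({0}) = 1
G(2): splits (0,1):0^1=1 (0,0):0^0=0 -> mex({0, 1}) = 2
G(3): splits (0,2):0^2=2 (1,1):1^1=0 (0,1):0^1=1 -> mex({0, 1, 2}) = 3
G(4): splits (0,3):0^3=3 (1,2):1^2=3 (0,2):0^2=2 (1,1):1^1=0 -> mex({0, 2, 3}) = 1
G(5): splits (0,4):0^1=1 (1,3):1^3=2 (2,2):2^2=0 (0,3):0^3=3 (1,2):1^2=3 -> mex({0, 1, 2, 3}) = 4
G(6) = mex({0, 1, 2, 4}) = 3
G(7) = mex({0, 1, 3, 4, 5}) = 2
G(8) = mex({0, 2, 3, 5, 6}) = 1
G(9) = mex({0, 1, 2, 3, 6, 7}) = 4
G(10) = mex({0, 1, 3, 4, 5, 7}) = 2
G(11) = mex({0, 1, 2, 3, 4, 5}) = 6
G(12) = mex({0, 1, 2, 3, 5, 6, 7}) = 4
G(13) = mex({0, 2, 3, 4, 6, 7}) = 1
G(14) = mex({0, 1, 4, 5, 6, 7}) = 2
G(15) = mex({0, 1, 2, 3, 4, 5, 6}) = 7
G(16) = mex({0, 2, 3, 5, 6, 7}) = 1
G(17) = mex({0, 1, 2, 3, 5, 6, 7}) = 4
G(18) = mex({0, 1, 2, 4, 5, 6}) = 3
G(19) = mex({0, 1, 3, 4, 5, 7}) = 2
G(20) = mex({0, 2, 3, 4, 5, 6, 7}) = 1
G(21) = mex({0, 1, 2, 3, 5, 6, 7}) = 4
G(22) = mex({0, 1, 2, 3, 4, 5, 7}) = 6
G(23) = mex({0, 1, 2, 3, 4, 5, 6}) = 7
G(24) = mex({0, 1, 2, 3, 5, 6, 7}) = 4
G(25) = mex({0, 2, 3, 4, 6, 7}) = 1
G(26) = mex({0, 1, 3, 4, 5, 6, 7}) = 2
G(27) = mex({0, 1, 2, 3, 4, 5, 6, 7}) = 8
G(28) = mex({0, 1, 2, 3, 4, 6, 7, 8}) = 5
G(29) = mex({0, 1, 2, 3, 5, 6, 7, 8, 9}) = 4
G(30) = mex({0, 1, 2, 3, 4, 5, 6, 9, 10}) = 7
G(31) = mex({0, 1, 3, 4, 5, 7, 10, 11}) = 2
G(32) = mex({0, 2, 3, 4, 5, 6, 7, 9, 11}) = 1
G(33) = mex({0, 1, 2, 3, 4, 5, 6, 7, 9, 12}) = 8
G(34) = mex({0, 1, 2, 3, 4, 5, 7, 8, 11, 12}) = 6
G(35) = mex({0, 1, 2, 3, 4, 5, 6, 8, 9, 10, 11}) = 7
G(36) = mex({0, 1, 2, 3, 5, 6, 7, 9, 10}) = 4
G(37) = mex({0, 2, 3, 4, 6, 7, 9, 10, 11, 12}) = 1
G(38) = mex({0, 1, 3, 4, 5, 6, 7, 9, 10, 11, 12}) = 2
G(39) = mex({0, 1, 2, 4, 5, 6, 7, 9, 10, 12, 14}) = 3
G(40) = mex({0, 2, 3, 4, 6, 7, 11, 12, 14}) = 1
G(41) = mex({0, 1, 2, 3, 5, 6, 7, 9, 10, 11, 12}) = 4
G(42) = mex({0, 1, 2, 3, 4, 5, 6, 9, 10}) = 7
G(43) = mex({0, 1, 3, 4, 5, 7, 9, 10, 12, 15}) = 2
G(44) = mex({0, 2, 3, 4, 5, 6, 7, 9, 10, 12, 15}) = 1
G(45) = mex({0, 1, 2, 3, 4, 5, 6, 7, 9, 10, 12, 14}) = 8
G(46) = mex({0, 1, 3, 4, 5, 7, 8, 11, 12, 14}) = 2
Therefore G(46) = 2.

2


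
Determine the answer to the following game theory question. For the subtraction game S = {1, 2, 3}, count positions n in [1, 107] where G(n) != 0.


Subtraction set S = {1, 2, 3}, so G(n) = n mod 4.
G(n) = 0 when n is a multiple of 4.
Multiples of 4 in [1, 107]: 26
N-positions (nonzero Grundy) = 107 - 26 = 81

81


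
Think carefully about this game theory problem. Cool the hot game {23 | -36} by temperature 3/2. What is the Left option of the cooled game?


Original game: {23 | -36} (a switch {a | b} with a > b).
Cooling by t (for t below the temperature (a - b)/2 = 59/2) taxes each move by t: {a | b} cooled by t is {a - t | b + t}.
Cooling amount: t = 3/2
Cooled Left option: 23 - 3/2 = 43/2
Cooled Right option: -36 + 3/2 = -69/2
Cooled game: {43/2 | -69/2}
Left option = 43/2

43/2


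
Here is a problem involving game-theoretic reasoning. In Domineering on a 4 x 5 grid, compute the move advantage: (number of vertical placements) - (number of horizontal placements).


Board is 4 x 5 (rows x cols).
Left (vertical) placements: (rows-1) * cols = 3 * 5 = 15
Right (horizontal) placements: rows * (cols-1) = 4 * 4 = 16
Advantage = Left - Right = 15 - 16 = -1

-1


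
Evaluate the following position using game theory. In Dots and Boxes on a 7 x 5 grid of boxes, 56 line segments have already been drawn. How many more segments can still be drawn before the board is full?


Grid: 7 x 5 boxes, i.e. 8 rows and 6 columns of dots.
Horizontal edges: (rows + 1) * cols = 8 * 5 = 40
Vertical edges: rows * (cols + 1) = 7 * 6 = 42
Total edges: 40 + 42 = 82
Edges drawn: 56
Remaining: 82 - 56 = 26

26


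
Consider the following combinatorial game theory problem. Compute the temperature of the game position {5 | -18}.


The game is {5 | -18}, a switch {a | b} with numbers a > b.
Cooling {a | b} by t gives {a - t | b + t}, which stops being hot when a - t = b + t, i.e. at t = (a - b)/2. So the temperature of a switch is (a - b)/2.
Temperature = (Left option - Right option) / 2
= (5 - (-18)) / 2
= 23 / 2
= 23/2

23/2


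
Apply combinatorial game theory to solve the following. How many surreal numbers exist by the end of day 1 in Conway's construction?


Day 0: {|} = 0 is born. Count = 1.
Day n: the number of surreal numbers born by day n is 2^(n+1) - 1.
By day 0: 2^1 - 1 = 1
By day 1: 2^2 - 1 = 3
By day 1: 3 surreal numbers.

3


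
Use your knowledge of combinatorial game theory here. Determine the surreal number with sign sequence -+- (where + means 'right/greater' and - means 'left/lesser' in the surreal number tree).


Sign expansion: -+-
Rule: track bounds (lo, hi), initially (-inf, +inf). On '+', the current value becomes lo and we move to the simplest number in (value, hi): value + 1 if hi = +inf, otherwise the midpoint (value + hi)/2. On '-', the current value becomes hi and we move to value - 1 if lo = -inf, otherwise the midpoint (lo + value)/2.
Start at 0.
Step 1: sign = -, move left. Bounds: (-inf, 0). Value = -1
Step 2: sign = +, move right. Bounds: (-1, 0). Value = -1/2
Step 3: sign = -, move left. Bounds: (-1, -1/2). Value = -3/4
The surreal number with sign expansion -+- is -3/4.

-3/4


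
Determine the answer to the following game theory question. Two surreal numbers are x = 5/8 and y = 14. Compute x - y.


x = 5/8, y = 14
Converting to common denominator: 8
x = 5/8, y = 112/8
x - y = 5/8 - 14 = -107/8

-107/8


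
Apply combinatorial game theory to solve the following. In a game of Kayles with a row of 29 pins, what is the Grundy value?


Kayles: a move removes 1 or 2 adjacent pins from a contiguous row.
Removing pins from a row of k leaves two independent rows (a, b) with a + b = k - 1 (one pin) or a + b = k - 2 (two pins); an end removal gives a = 0.
By Sprague-Grundy, G(k) = mex{ G(a) XOR G(b) } over all these splits. G(0) = 0.
G(1): splits (0,0):0^0=0 -> mex({0}) = 1
G(2): splits (0,1):0^1=1 (0,0):0^0=0 -> mex({0, 1}) = 2
G(3): splits (0,2):0^2=2 (1,1):1^1=0 (0,1):0^1=1 -> mex({0, 1, 2}) = 3
G(4): splits (0,3):0^3=3 (1,2):1^2=3 (0,2):0^2=2 (1,1):1^1=0 -> mex({0, 2, 3}) = 1
G(5): splits (0,4):0^1=1 (1,3):1^3=2 (2,2):2^2=0 (0,3):0^3=3 (1,2):1^2=3 -> mex({0, 1, 2, 3}) = 4
G(6) = mex({0, 1, 2, 4}) = 3
G(7) = mex({0, 1, 3, 4, 5}) = 2
G(8) = mex({0, 2, 3, 5, 6}) = 1
G(9) = mex({0, 1, 2, 3, 6, 7}) = 4
G(10) = mex({0, 1, 3, 4, 5, 7}) = 2
G(11) = mex({0, 1, 2, 3, 4, 5}) = 6
G(12) = mex({0, 1, 2, 3, 5, 6, 7}) = 4
G(13) = mex({0, 2, 3, 4, 6, 7}) = 1
G(14) = mex({0, 1, 4, 5, 6, 7}) = 2
G(15) = mex({0, 1, 2, 3, 4, 5, 6}) = 7
G(16) = mex({0, 2, 3, 5, 6, 7}) = 1
G(17) = mex({0, 1, 2, 3, 5, 6, 7}) = 4
G(18) = mex({0, 1, 2, 4, 5, 6}) = 3
G(19) = mex({0, 1, 3, 4, 5, 7}) = 2
G(20) = mex({0, 2, 3, 4, 5, 6, 7}) = 1
G(21) = mex({0, 1, 2, 3, 5, 6, 7}) = 4
G(22) = mex({0, 1, 2, 3, 4, 5, 7}) = 6
G(23) = mex({0, 1, 2, 3, 4, 5, 6}) = 7
G(24) = mex({0, 1, 2, 3, 5, 6, 7}) = 4
G(25) = mex({0, 2, 3, 4, 6, 7}) = 1
G(26) = mex({0, 1, 3, 4, 5, 6, 7}) = 2
G(27) = mex({0, 1, 2, 3, 4, 5, 6, 7}) = 8
G(28) = mex({0, 1, 2, 3, 4, 6, 7, 8}) = 5
G(29) = mex({0, 1, 2, 3, 5, 6, 7, 8, 9}) = 4
Therefore G(29) = 4.

4


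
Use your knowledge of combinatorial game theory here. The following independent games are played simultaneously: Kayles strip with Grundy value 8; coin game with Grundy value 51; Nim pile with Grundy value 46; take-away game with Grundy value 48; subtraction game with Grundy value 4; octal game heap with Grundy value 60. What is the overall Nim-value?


By the Sprague-Grundy theorem, the Grundy value of a sum of games is the XOR of individual Grundy values.
Kayles strip: Grundy value = 8. Running XOR: 0 XOR 8 = 8
coin game: Grundy value = 51. Running XOR: 8 XOR 51 = 59
Nim pile: Grundy value = 46. Running XOR: 59 XOR 46 = 21
take-away game: Grundy value = 48. Running XOR: 21 XOR 48 = 37
subtraction game: Grundy value = 4. Running XOR: 37 XOR 4 = 33
octal game heap: Grundy value = 60. Running XOR: 33 XOR 60 = 29
The combined Grundy value is 29.

29


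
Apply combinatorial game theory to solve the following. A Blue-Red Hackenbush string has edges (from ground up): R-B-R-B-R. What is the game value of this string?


Edges (from ground): R-B-R-B-R
By Berlekamp's sign-expansion rule, a Blue-Red Hackenbush stalk has the value of the surreal number whose sign sequence is the edge sequence with B -> + and R -> -.
Sign sequence: -+-+-
Trace the sign expansion in the surreal number tree, starting from 0:
Edge 1: R (sign -) -> bounds (-inf, 0), value = -1
Edge 2: B (sign +) -> bounds (-1, 0), value = -1/2
Edge 3: R (sign -) -> bounds (-1, -1/2), value = -3/4
Edge 4: B (sign +) -> bounds (-3/4, -1/2), value = -5/8
Edge 5: R (sign -) -> bounds (-3/4, -5/8), value = -11/16
Game value = -11/16

-11/16


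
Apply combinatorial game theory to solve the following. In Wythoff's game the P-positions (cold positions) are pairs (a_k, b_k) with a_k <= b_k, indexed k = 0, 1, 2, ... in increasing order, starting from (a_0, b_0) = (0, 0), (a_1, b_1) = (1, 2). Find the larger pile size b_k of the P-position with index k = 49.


By Wythoff's theorem, a_k = floor(k * phi) and b_k = floor(k * phi^2) = a_k + k, where phi = (1 + sqrt(5))/2 is the golden ratio.
phi = (1 + sqrt(5))/2 = 1.618034
phi^2 = phi + 1 = 2.618034
k = 49
k * phi^2 = 49 * 2.618034 = 128.283665
b_49 = floor(k * phi^2) = 128 (check: a_49 + k = 79 + 49 = 128)

128


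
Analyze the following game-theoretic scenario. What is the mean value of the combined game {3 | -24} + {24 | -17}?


G1 = {3 | -24}, G2 = {24 | -17}
Each is a switch {a | b} with numbers a > b; its mean value is (a + b)/2, and mean value is additive over game sums: m(G1 + G2) = m(G1) + m(G2).
Mean of G1 = (3 + (-24))/2 = -21/2 = -21/2
Mean of G2 = (24 + (-17))/2 = 7/2 = 7/2
Mean of G1 + G2 = -21/2 + 7/2 = -7

-7


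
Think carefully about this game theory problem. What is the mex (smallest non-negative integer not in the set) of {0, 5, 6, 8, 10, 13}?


Set = {0, 5, 6, 8, 10, 13}
0 is in the set.
1 is NOT in the set. This is the mex.
mex = 1

1


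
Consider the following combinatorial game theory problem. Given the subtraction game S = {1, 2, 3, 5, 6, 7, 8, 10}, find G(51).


The subtraction set is S = {1, 2, 3, 5, 6, 7, 8, 10}.
G(k) = mex{ G(k - s) : s in S, s <= k }. We compute iteratively: G(0) = 0.
G(1) = mex({0}) = 1
G(2) = mex({0, 1}) = 2
G(3) = mex({0, 1, 2}) = 3
G(4) = mex({1, 2, 3}) = 0
G(5) = mex({0, 2, 3}) = 1
G(6) = mex({0, 1, 3}) = 2
G(7) = mex({0, 1, 2}) = 3
G(8) = mex({0, 1, 2, 3}) = 4
G(9) = mex({0, 1, 2, 3, 4}) = 5
G(10) = mex({0, 1, 2, 3, 4, 5}) = 6
G(11) = mex({0, 1, 2, 3, 4, 5, 6}) = 7
G(12) = mex({0, 1, 2, 3, 5, 6, 7}) = 4
G(13) = mex({1, 2, 3, 4, 6, 7}) = 0
G(14) = mex({0, 2, 3, 4, 5, 7}) = 1
G(15) = mex({0, 1, 3, 4, 5, 6}) = 2
G(16) = mex({0, 1, 2, 4, 5, 6, 7}) = 3
G(17) = mex({1, 2, 3, 4, 5, 6, 7}) = 0
G(18) = mex({0, 2, 3, 4, 6, 7}) = 1
G(19) = mex({0, 1, 3, 4, 5, 7}) = 2
G(20) = mex({0, 1, 2, 4, 6}) = 3
G(21) = mex({0, 1, 2, 3, 7}) = 4
G(22) = mex({0, 1, 2, 3, 4}) = 5
Observe that G(13)..G(22) = 0, 1, 2, 3, 0, 1, 2, 3, 4, 5 repeats G(0)..G(9) = 0, 1, 2, 3, 0, 1, 2, 3, 4, 5.
For k >= max(S) = 10, G(k) is determined by the previous 10 values G(k-10)..G(k-1); a window of 10 consecutive values has recurred shifted by 13, so by induction G(k + 13) = G(k) for all k >= 0: the sequence is periodic from the start with period 13.
One period: G(0..12) = 0, 1, 2, 3, 0, 1, 2, 3, 4, 5, 6, 7, 4.
51 mod 13 = 12, so G(51) = G(12) = 4.

4


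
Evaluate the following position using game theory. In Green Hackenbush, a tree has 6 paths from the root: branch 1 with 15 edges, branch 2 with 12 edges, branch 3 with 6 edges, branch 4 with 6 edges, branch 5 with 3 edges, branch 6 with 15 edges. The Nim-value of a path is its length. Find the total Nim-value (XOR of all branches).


The tree has 6 branches from the ground vertex.
In Green Hackenbush, the Nim-value of a simple path of length k is k.
Branch 1: length 15, Nim-value = 15
Branch 2: length 12, Nim-value = 12
Branch 3: length 6, Nim-value = 6
Branch 4: length 6, Nim-value = 6
Branch 5: length 3, Nim-value = 3
Branch 6: length 15, Nim-value = 15
Total Nim-value = XOR of all branch values:
0 XOR 15 = 15
15 XOR 12 = 3
3 XOR 6 = 5
5 XOR 6 = 3
3 XOR 3 = 0
0 XOR 15 = 15
Nim-value of the tree = 15

15


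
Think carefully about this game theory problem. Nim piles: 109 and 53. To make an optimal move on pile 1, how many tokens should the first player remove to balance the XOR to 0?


Piles: 109 and 53
Current XOR: 109 XOR 53 = 88 (non-zero, so this is an N-position).
To make the XOR zero, we need to find a move that balances the piles.
For pile 1 (size 109): target = 109 XOR 88 = 53
We reduce pile 1 from 109 to 53.
Tokens removed: 109 - 53 = 56
Verification: 53 XOR 53 = 0

56


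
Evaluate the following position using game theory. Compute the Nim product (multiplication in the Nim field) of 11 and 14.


Nim multiplication is bilinear over XOR: (u XOR v) * w = (u*w) XOR (v*w).
So we split each operand into its bit components and XOR the pairwise Nim products.
11 = 1 + 2 + 8 (as XOR of powers of 2).
14 = 2 + 4 + 8 (as XOR of powers of 2).
Using the standard Nim-product table on single bits:
  2*2 = 3,   2*4 = 8,   2*8 = 12,
  4*4 = 6,   4*8 = 11,  8*8 = 13,
and  1*x = x (identity), k*l = l*k (commutative).
Pairwise Nim products:
  1 * 2 = 2
  1 * 4 = 4
  1 * 8 = 8
  2 * 2 = 3
  2 * 4 = 8
  2 * 8 = 12
  8 * 2 = 12
  8 * 4 = 11
  8 * 8 = 13
XOR them: 2 XOR 4 XOR 8 XOR 3 XOR 8 XOR 12 XOR 12 XOR 11 XOR 13 = 3.
Result: 11 * 14 = 3 (in Nim).

3


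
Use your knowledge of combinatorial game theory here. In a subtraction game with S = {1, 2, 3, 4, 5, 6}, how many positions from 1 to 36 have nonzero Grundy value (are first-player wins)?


Subtraction set S = {1, 2, 3, 4, 5, 6}, so G(n) = n mod 7.
G(n) = 0 when n is a multiple of 7.
Multiples of 7 in [1, 36]: 5
N-positions (nonzero Grundy) = 36 - 5 = 31

31


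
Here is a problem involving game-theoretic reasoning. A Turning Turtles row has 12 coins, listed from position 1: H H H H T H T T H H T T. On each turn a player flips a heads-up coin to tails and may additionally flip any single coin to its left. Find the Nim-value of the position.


Coins: H H H H T H T T H H T T
Key fact: a single head at position k behaves exactly like a Nim heap of size k (turning it to T and optionally flipping a coin at j < k corresponds to moving the heap from k to j, or to 0), and heads combine as a disjunctive sum (two heads at the same place would cancel, matching j XOR j = 0). So the Nim-value is the XOR of the 1-indexed positions of the heads.
Face-up positions (1-indexed): [1, 2, 3, 4, 6, 9, 10]
XOR 0 with 1: 0 XOR 1 = 1
XOR 1 with 2: 1 XOR 2 = 3
XOR 3 with 3: 3 XOR 3 = 0
XOR 0 with 4: 0 XOR 4 = 4
XOR 4 with 6: 4 XOR 6 = 2
XOR 2 with 9: 2 XOR 9 = 11
XOR 11 with 10: 11 XOR 10 = 1
Nim-value = 1

1


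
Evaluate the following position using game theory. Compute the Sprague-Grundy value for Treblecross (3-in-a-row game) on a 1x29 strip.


Treblecross: place X on empty cells; 3-in-a-row wins.
Playing within two cells of an existing X lets the opponent win at once, so sensible play treats the cells i-2..i+2 around each X as dead. The player left with no safe cell loses, so this is a normal-play take-away game on strips of safe cells.
Placing X at cell i (0-indexed) of a strip of k safe cells leaves independent strips of sizes max(0, i-2) and max(0, k-i-3). Hence G(k) = mex{ G(max(0,i-2)) XOR G(max(0,k-i-3)) : 0 <= i < k }, with G(0) = 0.
G(1): splits (0,0):0^0=0 -> mex({0}) = 1
G(2): splits (0,0):0^0=0 -> mex({0}) = 1
G(3): splits (0,0):0^0=0 -> mex({0}) = 1
G(4): splits (0,1):0^1=1 (0,0):0^0=0 -> mex({0, 1}) = 2
G(5): splits (0,2):0^1=1 (0,1):0^1=1 (0,0):0^0=0 -> mex({0, 1}) = 2
G(6) = mex({1}) = 0
G(7) = mex({0, 1, 2}) = 3
G(8) = mex({0, 1, 2}) = 3
G(9) = mex({0, 2}) = 1
G(10) = mex({0, 2, 3}) = 1
G(11) = mex({0, 3}) = 1
G(12) = mex({1, 3}) = 0
G(13) = mex({0, 1, 2, 3}) = 4
G(14) = mex({0, 1, 2}) = 3
G(15) = mex({0, 1, 2}) = 3
G(16) = mex({0, 1, 2, 4}) = 3
G(17) = mex({0, 1, 3, 4}) = 2
G(18) = mex({0, 1, 3, 4}) = 2
G(19) = mex({0, 1, 3, 5}) = 2
G(20) = mex({0, 1, 2, 3, 5}) = 4
G(21) = mex({0, 1, 2, 3, 5}) = 4
G(22) = mex({1, 2, 6}) = 0
G(23) = mex({0, 1, 2, 3, 4, 6}) = 5
G(24) = mex({0, 1, 2, 3, 4}) = 5
G(25) = mex({0, 1, 3, 4, 7}) = 2
G(26) = mex({0, 1, 3, 4, 5, 7}) = 2
G(27) = mex({0, 1, 3, 5}) = 2
G(28) = mex({0, 1, 2, 5}) = 3
G(29) = mex({0, 1, 2, 4, 5, 6}) = 3
Therefore G(29) = 3.

3


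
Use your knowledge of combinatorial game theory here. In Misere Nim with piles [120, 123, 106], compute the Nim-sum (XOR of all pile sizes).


We need the XOR (exclusive or) of all pile sizes.
After XOR-ing pile 1 (size 120): 0 XOR 120 = 120
After XOR-ing pile 2 (size 123): 120 XOR 123 = 3
After XOR-ing pile 3 (size 106): 3 XOR 106 = 105
The Nim-value of this position is 105.

105


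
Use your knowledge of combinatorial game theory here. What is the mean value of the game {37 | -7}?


Game = {37 | -7}, a switch {a | b} with numbers a > b.
Its thermograph has left wall a - t and right wall b + t, which meet at t = (a - b)/2, where both equal (a + b)/2. So the mast (mean value) is at (a + b)/2.
Mean = (37 + (-7))/2 = 30/2 = 15

15


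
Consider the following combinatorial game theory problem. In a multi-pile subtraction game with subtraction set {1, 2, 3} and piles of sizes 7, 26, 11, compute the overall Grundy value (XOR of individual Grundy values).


Subtraction set: {1, 2, 3}
For this subtraction set, G(n) = n mod 4 (period = max + 1 = 4).
Pile 1 (size 7): G(7) = 7 mod 4 = 3
Pile 2 (size 26): G(26) = 26 mod 4 = 2
Pile 3 (size 11): G(11) = 11 mod 4 = 3
Total Grundy value = XOR of all: 3 XOR 2 XOR 3 = 2

2


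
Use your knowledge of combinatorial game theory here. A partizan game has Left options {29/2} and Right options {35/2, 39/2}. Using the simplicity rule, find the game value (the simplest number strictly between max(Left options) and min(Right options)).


Left options: {29/2}, max = 29/2
Right options: {35/2, 39/2}, min = 35/2
All options are numbers and max(Left) < min(Right), so by the simplicity theorem the value is the simplest (earliest-born) number strictly between 29/2 and 35/2.
Integers 15 through 17 all lie strictly between 29/2 and 35/2.
Among integers, the simplest (lowest birthday = smallest |n|; 0 is born on day 0, +-n on day n) is 15.
No non-integer in the interval can be simpler: if x is a non-integer in the interval, then floor(x) or ceil(x) also lies in the interval (the interval contains an integer), and both are proper prefixes of x's sign expansion, i.e. born earlier. So the game value is 15.
Game value = 15

15


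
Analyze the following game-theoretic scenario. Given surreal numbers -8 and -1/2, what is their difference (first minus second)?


x = -8, y = -1/2
Converting to common denominator: 2
x = -16/2, y = -1/2
x - y = -8 - -1/2 = -15/2

-15/2


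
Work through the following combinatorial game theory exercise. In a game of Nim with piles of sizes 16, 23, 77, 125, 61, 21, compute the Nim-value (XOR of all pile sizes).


We need the XOR (exclusive or) of all pile sizes.
After XOR-ing pile 1 (size 16): 0 XOR 16 = 16
After XOR-ing pile 2 (size 23): 16 XOR 23 = 7
After XOR-ing pile 3 (size 77): 7 XOR 77 = 74
After XOR-ing pile 4 (size 125): 74 XOR 125 = 55
After XOR-ing pile 5 (size 61): 55 XOR 61 = 10
After XOR-ing pile 6 (size 21): 10 XOR 21 = 31
The Nim-value of this position is 31.

31


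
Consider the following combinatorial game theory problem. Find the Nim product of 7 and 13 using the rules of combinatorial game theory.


Nim multiplication is bilinear over XOR: (u XOR v) * w = (u*w) XOR (v*w).
So we split each operand into its bit components and XOR the pairwise Nim products.
7 = 1 + 2 + 4 (as XOR of powers of 2).
13 = 1 + 4 + 8 (as XOR of powers of 2).
Using the standard Nim-product table on single bits:
  2*2 = 3,   2*4 = 8,   2*8 = 12,
  4*4 = 6,   4*8 = 11,  8*8 = 13,
and  1*x = x (identity), k*l = l*k (commutative).
Pairwise Nim products:
  1 * 1 = 1
  1 * 4 = 4
  1 * 8 = 8
  2 * 1 = 2
  2 * 4 = 8
  2 * 8 = 12
  4 * 1 = 4
  4 * 4 = 6
  4 * 8 = 11
XOR them: 1 XOR 4 XOR 8 XOR 2 XOR 8 XOR 12 XOR 4 XOR 6 XOR 11 = 2.
Result: 7 * 13 = 2 (in Nim).

2


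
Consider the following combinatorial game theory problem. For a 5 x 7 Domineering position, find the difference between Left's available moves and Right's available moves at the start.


Board is 5 x 7 (rows x cols).
Left (vertical) placements: (rows-1) * cols = 4 * 7 = 28
Right (horizontal) placements: rows * (cols-1) = 5 * 6 = 30
Advantage = Left - Right = 28 - 30 = -2

-2


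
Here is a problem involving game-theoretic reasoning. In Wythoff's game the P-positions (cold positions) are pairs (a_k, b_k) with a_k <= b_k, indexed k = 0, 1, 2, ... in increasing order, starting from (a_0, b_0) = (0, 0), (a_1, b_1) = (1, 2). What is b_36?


By Wythoff's theorem, a_k = floor(k * phi) and b_k = floor(k * phi^2) = a_k + k, where phi = (1 + sqrt(5))/2 is the golden ratio.
phi = (1 + sqrt(5))/2 = 1.618034
phi^2 = phi + 1 = 2.618034
k = 36
k * phi^2 = 36 * 2.618034 = 94.249224
b_36 = floor(k * phi^2) = 94 (check: a_36 + k = 58 + 36 = 94)

94


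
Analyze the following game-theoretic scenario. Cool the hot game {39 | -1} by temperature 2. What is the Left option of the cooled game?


Original game: {39 | -1} (a switch {a | b} with a > b).
Cooling by t (for t below the temperature (a - b)/2 = 20) taxes each move by t: {a | b} cooled by t is {a - t | b + t}.
Cooling amount: t = 2
Cooled Left option: 39 - 2 = 37
Cooled Right option: -1 + 2 = 1
Cooled game: {37 | 1}
Left option = 37

37


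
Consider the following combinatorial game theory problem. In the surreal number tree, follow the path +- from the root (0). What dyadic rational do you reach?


Sign expansion: +-
Rule: track bounds (lo, hi), initially (-inf, +inf). On '+', the current value becomes lo and we move to the simplest number in (value, hi): value + 1 if hi = +inf, otherwise the midpoint (value + hi)/2. On '-', the current value becomes hi and we move to value - 1 if lo = -inf, otherwise the midpoint (lo + value)/2.
Start at 0.
Step 1: sign = +, move right. Bounds: (0, +inf). Value = 1
Step 2: sign = -, move left. Bounds: (0, 1). Value = 1/2
The surreal number with sign expansion +- is 1/2.

1/2


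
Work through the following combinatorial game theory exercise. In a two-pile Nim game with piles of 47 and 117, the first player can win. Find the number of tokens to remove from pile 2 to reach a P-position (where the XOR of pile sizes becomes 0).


Piles: 47 and 117
Current XOR: 47 XOR 117 = 90 (non-zero, so this is an N-position).
To make the XOR zero, we need to find a move that balances the piles.
For pile 2 (size 117): target = 117 XOR 90 = 47
We reduce pile 2 from 117 to 47.
Tokens removed: 117 - 47 = 70
Verification: 47 XOR 47 = 0

70


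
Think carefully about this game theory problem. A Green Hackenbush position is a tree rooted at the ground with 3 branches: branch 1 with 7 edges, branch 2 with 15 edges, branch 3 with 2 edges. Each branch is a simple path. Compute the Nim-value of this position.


The tree has 3 branches from the ground vertex.
In Green Hackenbush, the Nim-value of a simple path of length k is k.
Branch 1: length 7, Nim-value = 7
Branch 2: length 15, Nim-value = 15
Branch 3: length 2, Nim-value = 2
Total Nim-value = XOR of all branch values:
0 XOR 7 = 7
7 XOR 15 = 8
8 XOR 2 = 10
Nim-value of the tree = 10

10


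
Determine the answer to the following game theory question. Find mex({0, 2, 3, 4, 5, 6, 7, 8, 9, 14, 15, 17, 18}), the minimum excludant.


Set = {0, 2, 3, 4, 5, 6, 7, 8, 9, 14, 15, 17, 18}
0 is in the set.
1 is NOT in the set. This is the mex.
mex = 1

1


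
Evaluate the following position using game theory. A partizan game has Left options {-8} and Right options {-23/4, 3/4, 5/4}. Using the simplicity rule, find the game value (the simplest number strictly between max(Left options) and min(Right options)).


Left options: {-8}, max = -8
Right options: {-23/4, 3/4, 5/4}, min = -23/4
All options are numbers and max(Left) < min(Right), so by the simplicity theorem the value is the simplest (earliest-born) number strictly between -8 and -23/4.
Integers -7 through -6 all lie strictly between -8 and -23/4.
Among integers, the simplest (lowest birthday = smallest |n|; 0 is born on day 0, +-n on day n) is -6.
No non-integer in the interval can be simpler: if x is a non-integer in the interval, then floor(x) or ceil(x) also lies in the interval (the interval contains an integer), and both are proper prefixes of x's sign expansion, i.e. born earlier. So the game value is -6.
Game value = -6

-6


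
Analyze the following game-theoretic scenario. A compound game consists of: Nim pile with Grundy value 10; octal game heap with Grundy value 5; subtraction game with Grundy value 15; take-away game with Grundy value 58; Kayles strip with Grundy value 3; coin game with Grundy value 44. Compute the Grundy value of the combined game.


By the Sprague-Grundy theorem, the Grundy value of a sum of games is the XOR of individual Grundy values.
Nim pile: Grundy value = 10. Running XOR: 0 XOR 10 = 10
octal game heap: Grundy value = 5. Running XOR: 10 XOR 5 = 15
subtraction game: Grundy value = 15. Running XOR: 15 XOR 15 = 0
take-away game: Grundy value = 58. Running XOR: 0 XOR 58 = 58
Kayles strip: Grundy value = 3. Running XOR: 58 XOR 3 = 57
coin game: Grundy value = 44. Running XOR: 57 XOR 44 = 21
The combined Grundy value is 21.

21


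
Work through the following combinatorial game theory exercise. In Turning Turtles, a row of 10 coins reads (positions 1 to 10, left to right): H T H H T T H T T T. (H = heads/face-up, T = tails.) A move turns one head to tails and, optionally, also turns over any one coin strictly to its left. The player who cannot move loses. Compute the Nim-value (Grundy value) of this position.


Coins: H T H H T T H T T T
Key fact: a single head at position k behaves exactly like a Nim heap of size k (turning it to T and optionally flipping a coin at j < k corresponds to moving the heap from k to j, or to 0), and heads combine as a disjunctive sum (two heads at the same place would cancel, matching j XOR j = 0). So the Nim-value is the XOR of the 1-indexed positions of the heads.
Face-up positions (1-indexed): [1, 3, 4, 7]
XOR 0 with 1: 0 XOR 1 = 1
XOR 1 with 3: 1 XOR 3 = 2
XOR 2 with 4: 2 XOR 4 = 6
XOR 6 with 7: 6 XOR 7 = 1
Nim-value = 1

1


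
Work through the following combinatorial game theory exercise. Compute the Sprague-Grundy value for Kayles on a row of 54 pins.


Kayles: a move removes 1 or 2 adjacent pins from a contiguous row.
Removing pins from a row of k leaves two independent rows (a, b) with a + b = k - 1 (one pin) or a + b = k - 2 (two pins); an end removal gives a = 0.
By Sprague-Grundy, G(k) = mex{ G(a) XOR G(b) } over all these splits. G(0) = 0.
G(1): splits (0,0):0^0=0 -> mex({0}) = 1
G(2): splits (0,1):0^1=1 (0,0):0^0=0 -> mex({0, 1}) = 2
G(3): splits (0,2):0^2=2 (1,1):1^1=0 (0,1):0^1=1 -> mex({0, 1, 2}) = 3
G(4): splits (0,3):0^3=3 (1,2):1^2=3 (0,2):0^2=2 (1,1):1^1=0 -> mex({0, 2, 3}) = 1
G(5): splits (0,4):0^1=1 (1,3):1^3=2 (2,2):2^2=0 (0,3):0^3=3 (1,2):1^2=3 -> mex({0, 1, 2, 3}) = 4
G(6) = mex({0, 1, 2, 4}) = 3
G(7) = mex({0, 1, 3, 4, 5}) = 2
G(8) = mex({0, 2, 3, 5, 6}) = 1
G(9) = mex({0, 1, 2, 3, 6, 7}) = 4
G(10) = mex({0, 1, 3, 4, 5, 7}) = 2
G(11) = mex({0, 1, 2, 3, 4, 5}) = 6
G(12) = mex({0, 1, 2, 3, 5, 6, 7}) = 4
G(13) = mex({0, 2, 3, 4, 6, 7}) = 1
G(14) = mex({0, 1, 4, 5, 6, 7}) = 2
G(15) = mex({0, 1, 2, 3, 4, 5, 6}) = 7
G(16) = mex({0, 2, 3, 5, 6, 7}) = 1
G(17) = mex({0, 1, 2, 3, 5, 6, 7}) = 4
G(18) = mex({0, 1, 2, 4, 5, 6}) = 3
G(19) = mex({0, 1, 3, 4, 5, 7}) = 2
G(20) = mex({0, 2, 3, 4, 5, 6, 7}) = 1
G(21) = mex({0, 1, 2, 3, 5, 6, 7}) = 4
G(22) = mex({0, 1, 2, 3, 4, 5, 7}) = 6
G(23) = mex({0, 1, 2, 3, 4, 5, 6}) = 7
G(24) = mex({0, 1, 2, 3, 5, 6, 7}) = 4
G(25) = mex({0, 2, 3, 4, 6, 7}) = 1
G(26) = mex({0, 1, 3, 4, 5, 6, 7}) = 2
G(27) = mex({0, 1, 2, 3, 4, 5, 6, 7}) = 8
G(28) = mex({0, 1, 2, 3, 4, 6, 7, 8}) = 5
G(29) = mex({0, 1, 2, 3, 5, 6, 7, 8, 9}) = 4
G(30) = mex({0, 1, 2, 3, 4, 5, 6, 9, 10}) = 7
G(31) = mex({0, 1, 3, 4, 5, 7, 10, 11}) = 2
G(32) = mex({0, 2, 3, 4, 5, 6, 7, 9, 11}) = 1
G(33) = mex({0, 1, 2, 3, 4, 5, 6, 7, 9, 12}) = 8
G(34) = mex({0, 1, 2, 3, 4, 5, 7, 8, 11, 12}) = 6
G(35) = mex({0, 1, 2, 3, 4, 5, 6, 8, 9, 10, 11}) = 7
G(36) = mex({0, 1, 2, 3, 5, 6, 7, 9, 10}) = 4
G(37) = mex({0, 2, 3, 4, 6, 7, 9, 10, 11, 12}) = 1
G(38) = mex({0, 1, 3, 4, 5, 6, 7, 9, 10, 11, 12}) = 2
G(39) = mex({0, 1, 2, 4, 5, 6, 7, 9, 10, 12, 14}) = 3
G(40) = mex({0, 2, 3, 4, 6, 7, 11, 12, 14}) = 1
G(41) = mex({0, 1, 2, 3, 5, 6, 7, 9, 10, 11, 12}) = 4
G(42) = mex({0, 1, 2, 3, 4, 5, 6, 9, 10}) = 7
G(43) = mex({0, 1, 3, 4, 5, 7, 9, 10, 12, 15}) = 2
G(44) = mex({0, 2, 3, 4, 5, 6, 7, 9, 10, 12, 15}) = 1
G(45) = mex({0, 1, 2, 3, 4, 5, 6, 7, 9, 10, 12, 14}) = 8
G(46) = mex({0, 1, 3, 4, 5, 7, 8, 11, 12, 14}) = 2
G(47) = mex({0, 1, 2, 3, 4, 5, 6, 8, 9, 10, 11, 12}) = 7
G(48) = mex({0, 1, 2, 3, 5, 6, 7, 9, 10}) = 4
G(49) = mex({0, 2, 3, 4, 6, 7, 9, 10, 11, 12, 15}) = 1
G(50) = mex({0, 1, 4, 5, 6, 7, 9, 11, 12, 14, 15}) = 2
G(51) = mex({0, 1, 2, 3, 4, 5, 6, 7, 9, 12, 14, 15}) = 8
G(52) = mex({0, 2, 3, 4, 5, 6, 7, 8, 11, 12, 15}) = 1
G(53) = mex({0, 1, 2, 3, 5, 6, 7, 8, 9, 10, 11, 12}) = 4
G(54) = mex({0, 1, 2, 3, 4, 5, 6, 9, 10}) = 7
Therefore G(54) = 7.

7


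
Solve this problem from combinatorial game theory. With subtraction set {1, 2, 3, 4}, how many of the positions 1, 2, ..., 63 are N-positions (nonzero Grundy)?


Subtraction set S = {1, 2, 3, 4}, so G(n) = n mod 5.
G(n) = 0 when n is a multiple of 5.
Multiples of 5 in [1, 63]: 12
N-positions (nonzero Grundy) = 63 - 12 = 51

51


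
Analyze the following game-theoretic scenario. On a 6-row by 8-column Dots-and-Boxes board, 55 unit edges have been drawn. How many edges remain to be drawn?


Grid: 6 x 8 boxes, i.e. 7 rows and 9 columns of dots.
Horizontal edges: (rows + 1) * cols = 7 * 8 = 56
Vertical edges: rows * (cols + 1) = 6 * 9 = 54
Total edges: 56 + 54 = 110
Edges drawn: 55
Remaining: 110 - 55 = 55

55


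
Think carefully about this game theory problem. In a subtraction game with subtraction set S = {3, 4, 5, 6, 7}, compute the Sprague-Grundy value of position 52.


The subtraction set is S = {3, 4, 5, 6, 7}.
G(k) = mex{ G(k - s) : s in S, s <= k }. We compute iteratively: G(0) = 0.
G(1) = mex({}) = 0
G(2) = mex({}) = 0
G(3) = mex({0}) = 1
G(4) = mex({0}) = 1
G(5) = mex({0}) = 1
G(6) = mex({0, 1}) = 2
G(7) = mex({0, 1}) = 2
G(8) = mex({0, 1}) = 2
G(9) = mex({0, 1, 2}) = 3
G(10) = mex({1, 2}) = 0
G(11) = mex({1, 2}) = 0
G(12) = mex({1, 2, 3}) = 0
G(13) = mex({0, 2, 3}) = 1
G(14) = mex({0, 2, 3}) = 1
G(15) = mex({0, 2, 3}) = 1
G(16) = mex({0, 1, 3}) = 2
Observe that G(10)..G(16) = 0, 0, 0, 1, 1, 1, 2 repeats G(0)..G(6) = 0, 0, 0, 1, 1, 1, 2.
For k >= max(S) = 7, G(k) is determined by the previous 7 values G(k-7)..G(k-1); a window of 7 consecutive values has recurred shifted by 10, so by induction G(k + 10) = G(k) for all k >= 0: the sequence is periodic from the start with period 10.
One period: G(0..9) = 0, 0, 0, 1, 1, 1, 2, 2, 2, 3.
52 mod 10 = 2, so G(52) = G(2) = 0.

0


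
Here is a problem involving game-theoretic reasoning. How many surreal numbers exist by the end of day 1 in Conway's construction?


Day 0: {|} = 0 is born. Count = 1.
Day n: the number of surreal numbers born by day n is 2^(n+1) - 1.
By day 0: 2^1 - 1 = 1
By day 1: 2^2 - 1 = 3
By day 1: 3 surreal numbers.

3


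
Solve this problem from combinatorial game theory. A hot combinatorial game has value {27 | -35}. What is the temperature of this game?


The game is {27 | -35}, a switch {a | b} with numbers a > b.
Cooling {a | b} by t gives {a - t | b + t}, which stops being hot when a - t = b + t, i.e. at t = (a - b)/2. So the temperature of a switch is (a - b)/2.
Temperature = (Left option - Right option) / 2
= (27 - (-35)) / 2
= 62 / 2
= 31

31


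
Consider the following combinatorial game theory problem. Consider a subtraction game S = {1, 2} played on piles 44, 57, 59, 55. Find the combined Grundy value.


Subtraction set: {1, 2}
For this subtraction set, G(n) = n mod 3 (period = max + 1 = 3).
Pile 1 (size 44): G(44) = 44 mod 3 = 2
Pile 2 (size 57): G(57) = 57 mod 3 = 0
Pile 3 (size 59): G(59) = 59 mod 3 = 2
Pile 4 (size 55): G(55) = 55 mod 3 = 1
Total Grundy value = XOR of all: 2 XOR 0 XOR 2 XOR 1 = 1

1


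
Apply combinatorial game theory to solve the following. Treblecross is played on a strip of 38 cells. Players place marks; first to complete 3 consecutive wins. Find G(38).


Treblecross: place X on empty cells; 3-in-a-row wins.
Playing within two cells of an existing X lets the opponent win at once, so sensible play treats the cells i-2..i+2 around each X as dead. The player left with no safe cell loses, so this is a normal-play take-away game on strips of safe cells.
Placing X at cell i (0-indexed) of a strip of k safe cells leaves independent strips of sizes max(0, i-2) and max(0, k-i-3). Hence G(k) = mex{ G(max(0,i-2)) XOR G(max(0,k-i-3)) : 0 <= i < k }, with G(0) = 0.
G(1): splits (0,0):0^0=0 -> mex({0}) = 1
G(2): splits (0,0):0^0=0 -> mex({0}) = 1
G(3): splits (0,0):0^0=0 -> mex({0}) = 1
G(4): splits (0,1):0^1=1 (0,0):0^0=0 -> mex({0, 1}) = 2
G(5): splits (0,2):0^1=1 (0,1):0^1=1 (0,0):0^0=0 -> mex({0, 1}) = 2
G(6) = mex({1}) = 0
G(7) = mex({0, 1, 2}) = 3
G(8) = mex({0, 1, 2}) = 3
G(9) = mex({0, 2}) = 1
G(10) = mex({0, 2, 3}) = 1
G(11) = mex({0, 3}) = 1
G(12) = mex({1, 3}) = 0
G(13) = mex({0, 1, 2, 3}) = 4
G(14) = mex({0, 1, 2}) = 3
G(15) = mex({0, 1, 2}) = 3
G(16) = mex({0, 1, 2, 4}) = 3
G(17) = mex({0, 1, 3, 4}) = 2
G(18) = mex({0, 1, 3, 4}) = 2
G(19) = mex({0, 1, 3, 5}) = 2
G(20) = mex({0, 1, 2, 3, 5}) = 4
G(21) = mex({0, 1, 2, 3, 5}) = 4
G(22) = mex({1, 2, 6}) = 0
G(23) = mex({0, 1, 2, 3, 4, 6}) = 5
G(24) = mex({0, 1, 2, 3, 4}) = 5
G(25) = mex({0, 1, 3, 4, 7}) = 2
G(26) = mex({0, 1, 3, 4, 5, 7}) = 2
G(27) = mex({0, 1, 3, 5}) = 2
G(28) = mex({0, 1, 2, 5}) = 3
G(29) = mex({0, 1, 2, 4, 5, 6}) = 3
G(30) = mex({1, 2, 4, 6}) = 0
G(31) = mex({0, 1, 2, 3, 4, 6}) = 5
G(32) = mex({1, 2, 3, 4, 7}) = 0
G(33) = mex({0, 3, 7}) = 1
G(34) = mex({0, 2, 3, 5, 7}) = 1
G(35) = mex({0, 2, 3, 5, 6}) = 1
G(36) = mex({0, 1, 2, 5, 6}) = 3
G(37) = mex({0, 1, 2, 4, 5, 6}) = 3
G(38) = mex({0, 1, 2, 4}) = 3
Therefore G(38) = 3.

3


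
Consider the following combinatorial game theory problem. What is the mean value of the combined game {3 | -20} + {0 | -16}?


G1 = {3 | -20}, G2 = {0 | -16}
Each is a switch {a | b} with numbers a > b; its mean value is (a + b)/2, and mean value is additive over game sums: m(G1 + G2) = m(G1) + m(G2).
Mean of G1 = (3 + (-20))/2 = -17/2 = -17/2
Mean of G2 = (0 + (-16))/2 = -16/2 = -8
Mean of G1 + G2 = -17/2 + -8 = -33/2

-33/2


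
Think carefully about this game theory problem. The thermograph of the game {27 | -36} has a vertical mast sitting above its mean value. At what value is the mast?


Game = {27 | -36}, a switch {a | b} with numbers a > b.
Its thermograph has left wall a - t and right wall b + t, which meet at t = (a - b)/2, where both equal (a + b)/2. So the mast (mean value) is at (a + b)/2.
Mean = (27 + (-36))/2 = -9/2 = -9/2

-9/2


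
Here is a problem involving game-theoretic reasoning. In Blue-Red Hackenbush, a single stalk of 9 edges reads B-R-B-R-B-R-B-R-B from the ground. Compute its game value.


Edges (from ground): B-R-B-R-B-R-B-R-B
By Berlekamp's sign-expansion rule, a Blue-Red Hackenbush stalk has the value of the surreal number whose sign sequence is the edge sequence with B -> + and R -> -.
Sign sequence: +-+-+-+-+
Trace the sign expansion in the surreal number tree, starting from 0:
Edge 1: B (sign +) -> bounds (0, +inf), value = 1
Edge 2: R (sign -) -> bounds (0, 1), value = 1/2
Edge 3: B (sign +) -> bounds (1/2, 1), value = 3/4
Edge 4: R (sign -) -> bounds (1/2, 3/4), value = 5/8
Edge 5: B (sign +) -> bounds (5/8, 3/4), value = 11/16
Edge 6: R (sign -) -> bounds (5/8, 11/16), value = 21/32
Edge 7: B (sign +) -> bounds (21/32, 11/16), value = 43/64
Edge 8: R (sign -) -> bounds (21/32, 43/64), value = 85/128
Edge 9: B (sign +) -> bounds (85/128, 43/64), value = 171/256
Game value = 171/256

171/256
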